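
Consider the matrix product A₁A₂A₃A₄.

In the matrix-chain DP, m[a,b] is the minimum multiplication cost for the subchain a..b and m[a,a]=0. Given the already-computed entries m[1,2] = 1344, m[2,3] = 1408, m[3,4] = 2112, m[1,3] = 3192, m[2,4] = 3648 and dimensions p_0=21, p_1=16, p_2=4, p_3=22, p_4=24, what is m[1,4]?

5472

m[1,4] = min over k∈[1,3] of m[1,k]+m[k+1,4]+p_{0}·p_k·p_{4}.
k=1: 0 + 3648 + 21·16·24 = 11712; k=2: 1344 + 2112 + 21·4·24 = 5472; k=3: 3192 + 0 + 21·22·24 = 14280.
Minimum: 5472 at k=2.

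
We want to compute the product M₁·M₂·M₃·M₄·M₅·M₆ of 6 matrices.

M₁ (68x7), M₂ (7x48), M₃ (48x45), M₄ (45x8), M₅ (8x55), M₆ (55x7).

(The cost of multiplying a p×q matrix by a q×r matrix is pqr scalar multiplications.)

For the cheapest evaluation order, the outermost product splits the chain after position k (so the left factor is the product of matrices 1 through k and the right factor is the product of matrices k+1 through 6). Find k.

Adjacent pairs: M₁M₂ = 68·7·48 = 22848; M₂M₃ = 7·48·45 = 15120; M₃M₄ = 48·45·8 = 17280; M₄M₅ = 45·8·55 = 19800; M₅M₆ = 8·55·7 = 3080.
Length 3: M₁..M₃: k=1: 0+15120+68·7·45=36540; k=2: 22848+0+68·48·45=169728 → min 36540 | M₂..M₄: k=2: 0+17280+7·48·8=19968; k=3: 15120+0+7·45·8=17640 → min 17640 | M₃..M₅: k=3: 0+19800+48·45·55=138600; k=4: 17280+0+48·8·55=38400 → min 38400 | M₄..M₆: k=4: 0+3080+45·8·7=5600; k=5: 19800+0+45·55·7=37125 → min 5600.
Length 4: M₁..M₄: k=1: 0+17640+68·7·8=21448; k=2: 22848+17280+68·48·8=66240; k=3: 36540+0+68·45·8=61020 → min 21448 | M₂..M₅: k=2: 0+38400+7·48·55=56880; k=3: 15120+19800+7·45·55=52245; k=4: 17640+0+7·8·55=20720 → min 20720 | M₃..M₆: k=3: 0+5600+48·45·7=20720; k=4: 17280+3080+48·8·7=23048; k=5: 38400+0+48·55·7=56880 → min 20720.
Length 5: M₁..M₅: k=1: 0+20720+68·7·55=46900; k=2: 22848+38400+68·48·55=240768; k=3: 36540+19800+68·45·55=224640; k=4: 21448+0+68·8·55=51368 → min 46900 | M₂..M₆: k=2: 0+20720+7·48·7=23072; k=3: 15120+5600+7·45·7=22925; k=4: 17640+3080+7·8·7=21112; k=5: 20720+0+7·55·7=23415 → min 21112.
Top-level splits: k=1: (M₁..M₁)·(M₂..M₆) → 0+21112+68·7·7 = 24444; k=2: (M₁..M₂)·(M₃..M₆) → 22848+20720+68·48·7 = 66416; k=3: (M₁..M₃)·(M₄..M₆) → 36540+5600+68·45·7 = 63560; k=4: (M₁..M₄)·(M₅..M₆) → 21448+3080+68·8·7 = 28336; k=5: (M₁..M₅)·(M₆..M₆) → 46900+0+68·55·7 = 73080.
Best split is after M₁, i.e. k = 1.

1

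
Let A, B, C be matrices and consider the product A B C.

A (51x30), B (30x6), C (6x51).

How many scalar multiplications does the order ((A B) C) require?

24786

(A B): 51×30 by 30×6 → 51×6, cost 51·30·6 = 9180
((A B) C): 51×6 by 6×51 → 51×51, cost 51·6·51 = 15606; cumulative 24786
Total: 24786 scalar multiplications.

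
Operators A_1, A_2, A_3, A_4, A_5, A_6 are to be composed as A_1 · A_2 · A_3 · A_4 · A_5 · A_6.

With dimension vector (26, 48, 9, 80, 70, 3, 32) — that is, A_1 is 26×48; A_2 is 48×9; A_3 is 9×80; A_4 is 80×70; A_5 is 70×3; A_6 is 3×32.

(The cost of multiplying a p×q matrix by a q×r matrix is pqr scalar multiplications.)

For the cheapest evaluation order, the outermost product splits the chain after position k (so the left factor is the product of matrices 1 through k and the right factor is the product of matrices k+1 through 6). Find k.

Adjacent pairs: A_1A_2 = 26·48·9 = 11232; A_2A_3 = 48·9·80 = 34560; A_3A_4 = 9·80·70 = 50400; A_4A_5 = 80·70·3 = 16800; A_5A_6 = 70·3·32 = 6720.
Length 3: A_1..A_3: k=1: 0+34560+26·48·80=134400; k=2: 11232+0+26·9·80=29952 → min 29952 | A_2..A_4: k=2: 0+50400+48·9·70=80640; k=3: 34560+0+48·80·70=303360 → min 80640 | A_3..A_5: k=3: 0+16800+9·80·3=18960; k=4: 50400+0+9·70·3=52290 → min 18960 | A_4..A_6: k=4: 0+6720+80·70·32=185920; k=5: 16800+0+80·3·32=24480 → min 24480.
Length 4: A_1..A_4: k=1: 0+80640+26·48·70=168000; k=2: 11232+50400+26·9·70=78012; k=3: 29952+0+26·80·70=175552 → min 78012 | A_2..A_5: k=2: 0+18960+48·9·3=20256; k=3: 34560+16800+48·80·3=62880; k=4: 80640+0+48·70·3=90720 → min 20256 | A_3..A_6: k=3: 0+24480+9·80·32=47520; k=4: 50400+6720+9·70·32=77280; k=5: 18960+0+9·3·32=19824 → min 19824.
Length 5: A_1..A_5: k=1: 0+20256+26·48·3=24000; k=2: 11232+18960+26·9·3=30894; k=3: 29952+16800+26·80·3=52992; k=4: 78012+0+26·70·3=83472 → min 24000 | A_2..A_6: k=2: 0+19824+48·9·32=33648; k=3: 34560+24480+48·80·32=181920; k=4: 80640+6720+48·70·32=194880; k=5: 20256+0+48·3·32=24864 → min 24864.
Top-level splits: k=1: (A_1..A_1)·(A_2..A_6) → 0+24864+26·48·32 = 64800; k=2: (A_1..A_2)·(A_3..A_6) → 11232+19824+26·9·32 = 38544; k=3: (A_1..A_3)·(A_4..A_6) → 29952+24480+26·80·32 = 120992; k=4: (A_1..A_4)·(A_5..A_6) → 78012+6720+26·70·32 = 142972; k=5: (A_1..A_5)·(A_6..A_6) → 24000+0+26·3·32 = 26496.
Best split is after A_5, i.e. k = 5.

5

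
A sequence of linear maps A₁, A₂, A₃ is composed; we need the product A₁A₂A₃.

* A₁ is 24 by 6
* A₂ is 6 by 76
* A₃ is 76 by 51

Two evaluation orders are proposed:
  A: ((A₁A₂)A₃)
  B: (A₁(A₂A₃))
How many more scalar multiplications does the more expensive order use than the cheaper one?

Order A = ((A₁A₂)A₃): (A₁A₂): 24×6 by 6×76 → 24×76, cost 24·6·76 = 10944; ((A₁A₂)A₃): 24×76 by 76×51 → 24×51, cost 24·76·51 = 93024; cumulative 103968. Total 103968.
Order B = (A₁(A₂A₃)): (A₂A₃): 6×76 by 76×51 → 6×51, cost 6·76·51 = 23256; (A₁(A₂A₃)): 24×6 by 6×51 → 24×51, cost 24·6·51 = 7344; cumulative 30600. Total 30600.
Difference: |103968 − 30600| = 73368.

73368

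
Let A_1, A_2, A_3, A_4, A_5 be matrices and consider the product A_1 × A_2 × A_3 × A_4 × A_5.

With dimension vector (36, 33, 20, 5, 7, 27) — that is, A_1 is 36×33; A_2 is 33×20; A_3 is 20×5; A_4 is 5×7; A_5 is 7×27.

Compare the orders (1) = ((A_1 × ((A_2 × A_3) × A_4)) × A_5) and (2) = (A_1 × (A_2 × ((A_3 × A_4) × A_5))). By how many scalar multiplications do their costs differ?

34801

Order (1) = ((A_1 × ((A_2 × A_3) × A_4)) × A_5): (A_2 × A_3): 33×20 by 20×5 → 33×5, cost 33·20·5 = 3300; ((A_2 × A_3) × A_4): 33×5 by 5×7 → 33×7, cost 33·5·7 = 1155; cumulative 4455; (A_1 × ((A_2 × A_3) × A_4)): 36×33 by 33×7 → 36×7, cost 36·33·7 = 8316; cumulative 12771; ((A_1 × ((A_2 × A_3) × A_4)) × A_5): 36×7 by 7×27 → 36×27, cost 36·7·27 = 6804; cumulative 19575. Total 19575.
Order (2) = (A_1 × (A_2 × ((A_3 × A_4) × A_5))): (A_3 × A_4): 20×5 by 5×7 → 20×7, cost 20·5·7 = 700; ((A_3 × A_4) × A_5): 20×7 by 7×27 → 20×27, cost 20·7·27 = 3780; cumulative 4480; (A_2 × ((A_3 × A_4) × A_5)): 33×20 by 20×27 → 33×27, cost 33·20·27 = 17820; cumulative 22300; (A_1 × (A_2 × ((A_3 × A_4) × A_5))): 36×33 by 33×27 → 36×27, cost 36·33·27 = 32076; cumulative 54376. Total 54376.
Difference: |19575 − 54376| = 34801.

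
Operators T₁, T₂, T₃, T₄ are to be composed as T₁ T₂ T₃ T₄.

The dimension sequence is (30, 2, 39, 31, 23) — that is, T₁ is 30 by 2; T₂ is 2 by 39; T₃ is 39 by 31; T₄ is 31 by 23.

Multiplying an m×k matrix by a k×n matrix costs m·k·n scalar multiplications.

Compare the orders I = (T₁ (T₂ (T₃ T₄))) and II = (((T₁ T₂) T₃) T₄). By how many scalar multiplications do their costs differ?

29019

Order I = (T₁ (T₂ (T₃ T₄))): (T₃ T₄): 39×31 by 31×23 → 39×23, cost 39·31·23 = 27807; (T₂ (T₃ T₄)): 2×39 by 39×23 → 2×23, cost 2·39·23 = 1794; cumulative 29601; (T₁ (T₂ (T₃ T₄))): 30×2 by 2×23 → 30×23, cost 30·2·23 = 1380; cumulative 30981. Total 30981.
Order II = (((T₁ T₂) T₃) T₄): (T₁ T₂): 30×2 by 2×39 → 30×39, cost 30·2·39 = 2340; ((T₁ T₂) T₃): 30×39 by 39×31 → 30×31, cost 30·39·31 = 36270; cumulative 38610; (((T₁ T₂) T₃) T₄): 30×31 by 31×23 → 30×23, cost 30·31·23 = 21390; cumulative 60000. Total 60000.
Difference: |30981 − 60000| = 29019.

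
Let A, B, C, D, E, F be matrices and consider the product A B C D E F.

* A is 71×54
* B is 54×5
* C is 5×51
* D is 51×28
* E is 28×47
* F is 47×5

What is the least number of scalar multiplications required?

Adjacent pairs: AB = 71·54·5 = 19170; BC = 54·5·51 = 13770; CD = 5·51·28 = 7140; DE = 51·28·47 = 67116; EF = 28·47·5 = 6580.
Length 3: A..C: k=1: 0+13770+71·54·51=209304; k=2: 19170+0+71·5·51=37275 → min 37275 | B..D: k=2: 0+7140+54·5·28=14700; k=3: 13770+0+54·51·28=90882 → min 14700 | C..E: k=3: 0+67116+5·51·47=79101; k=4: 7140+0+5·28·47=13720 → min 13720 | D..F: k=4: 0+6580+51·28·5=13720; k=5: 67116+0+51·47·5=79101 → min 13720.
Length 4: A..D: k=1: 0+14700+71·54·28=122052; k=2: 19170+7140+71·5·28=36250; k=3: 37275+0+71·51·28=138663 → min 36250 | B..E: k=2: 0+13720+54·5·47=26410; k=3: 13770+67116+54·51·47=210324; k=4: 14700+0+54·28·47=85764 → min 26410 | C..F: k=3: 0+13720+5·51·5=14995; k=4: 7140+6580+5·28·5=14420; k=5: 13720+0+5·47·5=14895 → min 14420.
Length 5: A..E: k=1: 0+26410+71·54·47=206608; k=2: 19170+13720+71·5·47=49575; k=3: 37275+67116+71·51·47=274578; k=4: 36250+0+71·28·47=129686 → min 49575 | B..F: k=2: 0+14420+54·5·5=15770; k=3: 13770+13720+54·51·5=41260; k=4: 14700+6580+54·28·5=28840; k=5: 26410+0+54·47·5=39100 → min 15770.
Length 6: A..F: k=1: 0+15770+71·54·5=34940; k=2: 19170+14420+71·5·5=35365; k=3: 37275+13720+71·51·5=69100; k=4: 36250+6580+71·28·5=52770; k=5: 49575+0+71·47·5=66260 → min 34940.
Optimal order: (A (B ((C D) (E F)))) with cost 34940.

34940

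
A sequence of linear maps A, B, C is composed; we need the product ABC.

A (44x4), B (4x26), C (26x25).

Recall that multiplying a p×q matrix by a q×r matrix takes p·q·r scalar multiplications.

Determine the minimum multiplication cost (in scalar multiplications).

Order (A(BC)): (BC): 4×26 by 26×25 → 4×25, cost 4·26·25 = 2600; (A(BC)): 44×4 by 4×25 → 44×25, cost 44·4·25 = 4400; cumulative 7000. Total 7000.
Order ((AB)C): (AB): 44×4 by 4×26 → 44×26, cost 44·4·26 = 4576; ((AB)C): 44×26 by 26×25 → 44×25, cost 44·26·25 = 28600; cumulative 33176. Total 33176.
Minimum: 7000.

7000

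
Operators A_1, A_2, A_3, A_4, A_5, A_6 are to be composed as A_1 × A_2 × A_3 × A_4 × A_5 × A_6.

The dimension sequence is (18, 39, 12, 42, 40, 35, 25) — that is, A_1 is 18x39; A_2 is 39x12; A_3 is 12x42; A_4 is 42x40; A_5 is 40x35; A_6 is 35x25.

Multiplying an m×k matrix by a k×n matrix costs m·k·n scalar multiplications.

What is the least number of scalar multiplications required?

Adjacent pairs: A_1A_2 = 18·39·12 = 8424; A_2A_3 = 39·12·42 = 19656; A_3A_4 = 12·42·40 = 20160; A_4A_5 = 42·40·35 = 58800; A_5A_6 = 40·35·25 = 35000.
Length 3: A_1..A_3: k=1: 0+19656+18·39·42=49140; k=2: 8424+0+18·12·42=17496 → min 17496 | A_2..A_4: k=2: 0+20160+39·12·40=38880; k=3: 19656+0+39·42·40=85176 → min 38880 | A_3..A_5: k=3: 0+58800+12·42·35=76440; k=4: 20160+0+12·40·35=36960 → min 36960 | A_4..A_6: k=4: 0+35000+42·40·25=77000; k=5: 58800+0+42·35·25=95550 → min 77000.
Length 4: A_1..A_4: k=1: 0+38880+18·39·40=66960; k=2: 8424+20160+18·12·40=37224; k=3: 17496+0+18·42·40=47736 → min 37224 | A_2..A_5: k=2: 0+36960+39·12·35=53340; k=3: 19656+58800+39·42·35=135786; k=4: 38880+0+39·40·35=93480 → min 53340 | A_3..A_6: k=3: 0+77000+12·42·25=89600; k=4: 20160+35000+12·40·25=67160; k=5: 36960+0+12·35·25=47460 → min 47460.
Length 5: A_1..A_5: k=1: 0+53340+18·39·35=77910; k=2: 8424+36960+18·12·35=52944; k=3: 17496+58800+18·42·35=102756; k=4: 37224+0+18·40·35=62424 → min 52944 | A_2..A_6: k=2: 0+47460+39·12·25=59160; k=3: 19656+77000+39·42·25=137606; k=4: 38880+35000+39·40·25=112880; k=5: 53340+0+39·35·25=87465 → min 59160.
Length 6: A_1..A_6: k=1: 0+59160+18·39·25=76710; k=2: 8424+47460+18·12·25=61284; k=3: 17496+77000+18·42·25=113396; k=4: 37224+35000+18·40·25=90224; k=5: 52944+0+18·35·25=68694 → min 61284.
Optimal order: ((A_1 × A_2) × (((A_3 × A_4) × A_5) × A_6)) with cost 61284.

61284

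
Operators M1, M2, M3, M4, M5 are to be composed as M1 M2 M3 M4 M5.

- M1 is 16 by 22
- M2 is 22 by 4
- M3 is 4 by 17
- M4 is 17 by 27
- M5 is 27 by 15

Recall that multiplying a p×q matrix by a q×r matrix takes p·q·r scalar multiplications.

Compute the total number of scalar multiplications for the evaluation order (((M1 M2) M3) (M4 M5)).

13461

(M1 M2): 16×22 by 22×4 → 16×4, cost 16·22·4 = 1408
((M1 M2) M3): 16×4 by 4×17 → 16×17, cost 16·4·17 = 1088; cumulative 2496
(M4 M5): 17×27 by 27×15 → 17×15, cost 17·27·15 = 6885
(((M1 M2) M3) (M4 M5)): 16×17 by 17×15 → 16×15, cost 16·17·15 = 4080; cumulative 13461
Total: 13461 scalar multiplications.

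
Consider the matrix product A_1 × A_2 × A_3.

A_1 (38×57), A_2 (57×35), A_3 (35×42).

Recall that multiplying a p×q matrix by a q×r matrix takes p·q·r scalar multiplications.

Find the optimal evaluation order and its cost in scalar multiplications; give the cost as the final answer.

131670

(A_1 × (A_2 × A_3)): cost 174762.
((A_1 × A_2) × A_3): cost 131670.
Optimal: ((A_1 × A_2) × A_3) with cost 131670.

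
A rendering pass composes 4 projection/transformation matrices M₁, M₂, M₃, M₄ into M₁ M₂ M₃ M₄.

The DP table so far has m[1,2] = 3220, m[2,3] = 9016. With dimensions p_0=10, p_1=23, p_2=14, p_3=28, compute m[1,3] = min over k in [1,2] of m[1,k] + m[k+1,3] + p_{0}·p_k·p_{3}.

7140

m[1,3] = min over k∈[1,2] of m[1,k]+m[k+1,3]+p_{0}·p_k·p_{3}.
k=1: 0 + 9016 + 10·23·28 = 15456; k=2: 3220 + 0 + 10·14·28 = 7140.
Minimum: 7140 at k=2.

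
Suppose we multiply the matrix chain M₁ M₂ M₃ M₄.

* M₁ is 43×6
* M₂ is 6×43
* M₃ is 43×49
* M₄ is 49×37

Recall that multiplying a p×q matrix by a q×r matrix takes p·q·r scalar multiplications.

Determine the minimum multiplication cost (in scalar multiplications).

33066

Adjacent pairs: M₁M₂ = 43·6·43 = 11094; M₂M₃ = 6·43·49 = 12642; M₃M₄ = 43·49·37 = 77959.
Length 3: M₁..M₃: k=1: 0+12642+43·6·49=25284; k=2: 11094+0+43·43·49=101695 → min 25284 | M₂..M₄: k=2: 0+77959+6·43·37=87505; k=3: 12642+0+6·49·37=23520 → min 23520.
Length 4: M₁..M₄: k=1: 0+23520+43·6·37=33066; k=2: 11094+77959+43·43·37=157466; k=3: 25284+0+43·49·37=103243 → min 33066.
Optimal order: (M₁ ((M₂ M₃) M₄)) with cost 33066.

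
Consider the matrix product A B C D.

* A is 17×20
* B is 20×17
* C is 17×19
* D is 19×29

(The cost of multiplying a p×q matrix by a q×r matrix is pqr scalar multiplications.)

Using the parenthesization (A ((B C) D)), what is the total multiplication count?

(B C): 20×17 by 17×19 → 20×19, cost 20·17·19 = 6460
((B C) D): 20×19 by 19×29 → 20×29, cost 20·19·29 = 11020; cumulative 17480
(A ((B C) D)): 17×20 by 20×29 → 17×29, cost 17·20·29 = 9860; cumulative 27340
Total: 27340 scalar multiplications.

27340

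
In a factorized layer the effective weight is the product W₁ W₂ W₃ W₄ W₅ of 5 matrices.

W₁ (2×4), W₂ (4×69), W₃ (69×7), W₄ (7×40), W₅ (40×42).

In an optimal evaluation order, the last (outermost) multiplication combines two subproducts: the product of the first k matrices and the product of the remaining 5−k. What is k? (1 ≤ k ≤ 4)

4

Adjacent pairs: W₁W₂ = 2·4·69 = 552; W₂W₃ = 4·69·7 = 1932; W₃W₄ = 69·7·40 = 19320; W₄W₅ = 7·40·42 = 11760.
Length 3: W₁..W₃: k=1: 0+1932+2·4·7=1988; k=2: 552+0+2·69·7=1518 → min 1518 | W₂..W₄: k=2: 0+19320+4·69·40=30360; k=3: 1932+0+4·7·40=3052 → min 3052 | W₃..W₅: k=3: 0+11760+69·7·42=32046; k=4: 19320+0+69·40·42=135240 → min 32046.
Length 4: W₁..W₄: k=1: 0+3052+2·4·40=3372; k=2: 552+19320+2·69·40=25392; k=3: 1518+0+2·7·40=2078 → min 2078 | W₂..W₅: k=2: 0+32046+4·69·42=43638; k=3: 1932+11760+4·7·42=14868; k=4: 3052+0+4·40·42=9772 → min 9772.
Top-level splits: k=1: (W₁..W₁)·(W₂..W₅) → 0+9772+2·4·42 = 10108; k=2: (W₁..W₂)·(W₃..W₅) → 552+32046+2·69·42 = 38394; k=3: (W₁..W₃)·(W₄..W₅) → 1518+11760+2·7·42 = 13866; k=4: (W₁..W₄)·(W₅..W₅) → 2078+0+2·40·42 = 5438.
Best split is after W₄, i.e. k = 4.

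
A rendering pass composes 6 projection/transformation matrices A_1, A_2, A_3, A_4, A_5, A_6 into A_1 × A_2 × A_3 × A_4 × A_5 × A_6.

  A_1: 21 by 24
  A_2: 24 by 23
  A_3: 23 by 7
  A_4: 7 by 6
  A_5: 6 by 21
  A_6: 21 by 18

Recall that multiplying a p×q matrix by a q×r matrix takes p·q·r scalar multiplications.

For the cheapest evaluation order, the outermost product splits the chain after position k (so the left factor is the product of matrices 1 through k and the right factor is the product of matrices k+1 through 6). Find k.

Adjacent pairs: A_1A_2 = 21·24·23 = 11592; A_2A_3 = 24·23·7 = 3864; A_3A_4 = 23·7·6 = 966; A_4A_5 = 7·6·21 = 882; A_5A_6 = 6·21·18 = 2268.
Length 3: A_1..A_3: k=1: 0+3864+21·24·7=7392; k=2: 11592+0+21·23·7=14973 → min 7392 | A_2..A_4: k=2: 0+966+24·23·6=4278; k=3: 3864+0+24·7·6=4872 → min 4278 | A_3..A_5: k=3: 0+882+23·7·21=4263; k=4: 966+0+23·6·21=3864 → min 3864 | A_4..A_6: k=4: 0+2268+7·6·18=3024; k=5: 882+0+7·21·18=3528 → min 3024.
Length 4: A_1..A_4: k=1: 0+4278+21·24·6=7302; k=2: 11592+966+21·23·6=15456; k=3: 7392+0+21·7·6=8274 → min 7302 | A_2..A_5: k=2: 0+3864+24·23·21=15456; k=3: 3864+882+24·7·21=8274; k=4: 4278+0+24·6·21=7302 → min 7302 | A_3..A_6: k=3: 0+3024+23·7·18=5922; k=4: 966+2268+23·6·18=5718; k=5: 3864+0+23·21·18=12558 → min 5718.
Length 5: A_1..A_5: k=1: 0+7302+21·24·21=17886; k=2: 11592+3864+21·23·21=25599; k=3: 7392+882+21·7·21=11361; k=4: 7302+0+21·6·21=9948 → min 9948 | A_2..A_6: k=2: 0+5718+24·23·18=15654; k=3: 3864+3024+24·7·18=9912; k=4: 4278+2268+24·6·18=9138; k=5: 7302+0+24·21·18=16374 → min 9138.
Top-level splits: k=1: (A_1..A_1)·(A_2..A_6) → 0+9138+21·24·18 = 18210; k=2: (A_1..A_2)·(A_3..A_6) → 11592+5718+21·23·18 = 26004; k=3: (A_1..A_3)·(A_4..A_6) → 7392+3024+21·7·18 = 13062; k=4: (A_1..A_4)·(A_5..A_6) → 7302+2268+21·6·18 = 11838; k=5: (A_1..A_5)·(A_6..A_6) → 9948+0+21·21·18 = 17886.
Best split is after A_4, i.e. k = 4.

4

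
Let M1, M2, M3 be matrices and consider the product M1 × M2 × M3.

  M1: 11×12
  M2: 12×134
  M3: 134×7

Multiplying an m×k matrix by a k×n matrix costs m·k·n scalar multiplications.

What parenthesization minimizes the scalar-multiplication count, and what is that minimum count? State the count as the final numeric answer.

(M1 × (M2 × M3)): cost 12180.
((M1 × M2) × M3): cost 28006.
Optimal: (M1 × (M2 × M3)) with cost 12180.

12180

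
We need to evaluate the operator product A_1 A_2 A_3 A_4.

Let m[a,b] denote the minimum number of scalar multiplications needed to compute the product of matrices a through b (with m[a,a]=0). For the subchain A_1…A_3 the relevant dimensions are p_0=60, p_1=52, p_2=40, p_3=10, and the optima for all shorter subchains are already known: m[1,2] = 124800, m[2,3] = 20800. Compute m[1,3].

52000

m[1,3] = min over k∈[1,2] of m[1,k]+m[k+1,3]+p_{0}·p_k·p_{3}.
k=1: 0 + 20800 + 60·52·10 = 52000; k=2: 124800 + 0 + 60·40·10 = 148800.
Minimum: 52000 at k=1.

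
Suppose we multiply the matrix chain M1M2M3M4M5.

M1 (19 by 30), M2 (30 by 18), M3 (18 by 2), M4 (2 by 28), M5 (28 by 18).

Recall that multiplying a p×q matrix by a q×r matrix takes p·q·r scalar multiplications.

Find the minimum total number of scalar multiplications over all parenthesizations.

3912

Adjacent pairs: M1M2 = 19·30·18 = 10260; M2M3 = 30·18·2 = 1080; M3M4 = 18·2·28 = 1008; M4M5 = 2·28·18 = 1008.
Length 3: M1..M3: k=1: 0+1080+19·30·2=2220; k=2: 10260+0+19·18·2=10944 → min 2220 | M2..M4: k=2: 0+1008+30·18·28=16128; k=3: 1080+0+30·2·28=2760 → min 2760 | M3..M5: k=3: 0+1008+18·2·18=1656; k=4: 1008+0+18·28·18=10080 → min 1656.
Length 4: M1..M4: k=1: 0+2760+19·30·28=18720; k=2: 10260+1008+19·18·28=20844; k=3: 2220+0+19·2·28=3284 → min 3284 | M2..M5: k=2: 0+1656+30·18·18=11376; k=3: 1080+1008+30·2·18=3168; k=4: 2760+0+30·28·18=17880 → min 3168.
Length 5: M1..M5: k=1: 0+3168+19·30·18=13428; k=2: 10260+1656+19·18·18=18072; k=3: 2220+1008+19·2·18=3912; k=4: 3284+0+19·28·18=12860 → min 3912.
Optimal order: ((M1(M2M3))(M4M5)) with cost 3912.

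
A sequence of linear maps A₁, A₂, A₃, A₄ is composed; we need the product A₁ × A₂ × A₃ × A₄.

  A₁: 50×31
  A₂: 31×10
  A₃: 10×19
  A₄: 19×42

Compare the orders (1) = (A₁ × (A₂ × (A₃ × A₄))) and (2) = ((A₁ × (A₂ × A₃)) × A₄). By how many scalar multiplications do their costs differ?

Order (1) = (A₁ × (A₂ × (A₃ × A₄))): (A₃ × A₄): 10×19 by 19×42 → 10×42, cost 10·19·42 = 7980; (A₂ × (A₃ × A₄)): 31×10 by 10×42 → 31×42, cost 31·10·42 = 13020; cumulative 21000; (A₁ × (A₂ × (A₃ × A₄))): 50×31 by 31×42 → 50×42, cost 50·31·42 = 65100; cumulative 86100. Total 86100.
Order (2) = ((A₁ × (A₂ × A₃)) × A₄): (A₂ × A₃): 31×10 by 10×19 → 31×19, cost 31·10·19 = 5890; (A₁ × (A₂ × A₃)): 50×31 by 31×19 → 50×19, cost 50·31·19 = 29450; cumulative 35340; ((A₁ × (A₂ × A₃)) × A₄): 50×19 by 19×42 → 50×42, cost 50·19·42 = 39900; cumulative 75240. Total 75240.
Difference: |86100 − 75240| = 10860.

10860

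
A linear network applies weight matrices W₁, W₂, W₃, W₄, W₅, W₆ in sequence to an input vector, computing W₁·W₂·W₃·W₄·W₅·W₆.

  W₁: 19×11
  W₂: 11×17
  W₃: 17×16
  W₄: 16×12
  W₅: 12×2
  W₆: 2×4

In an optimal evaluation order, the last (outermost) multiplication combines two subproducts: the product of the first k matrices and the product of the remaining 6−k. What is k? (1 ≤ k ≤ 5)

Adjacent pairs: W₁W₂ = 19·11·17 = 3553; W₂W₃ = 11·17·16 = 2992; W₃W₄ = 17·16·12 = 3264; W₄W₅ = 16·12·2 = 384; W₅W₆ = 12·2·4 = 96.
Length 3: W₁..W₃: k=1: 0+2992+19·11·16=6336; k=2: 3553+0+19·17·16=8721 → min 6336 | W₂..W₄: k=2: 0+3264+11·17·12=5508; k=3: 2992+0+11·16·12=5104 → min 5104 | W₃..W₅: k=3: 0+384+17·16·2=928; k=4: 3264+0+17·12·2=3672 → min 928 | W₄..W₆: k=4: 0+96+16·12·4=864; k=5: 384+0+16·2·4=512 → min 512.
Length 4: W₁..W₄: k=1: 0+5104+19·11·12=7612; k=2: 3553+3264+19·17·12=10693; k=3: 6336+0+19·16·12=9984 → min 7612 | W₂..W₅: k=2: 0+928+11·17·2=1302; k=3: 2992+384+11·16·2=3728; k=4: 5104+0+11·12·2=5368 → min 1302 | W₃..W₆: k=3: 0+512+17·16·4=1600; k=4: 3264+96+17·12·4=4176; k=5: 928+0+17·2·4=1064 → min 1064.
Length 5: W₁..W₅: k=1: 0+1302+19·11·2=1720; k=2: 3553+928+19·17·2=5127; k=3: 6336+384+19·16·2=7328; k=4: 7612+0+19·12·2=8068 → min 1720 | W₂..W₆: k=2: 0+1064+11·17·4=1812; k=3: 2992+512+11·16·4=4208; k=4: 5104+96+11·12·4=5728; k=5: 1302+0+11·2·4=1390 → min 1390.
Top-level splits: k=1: (W₁..W₁)·(W₂..W₆) → 0+1390+19·11·4 = 2226; k=2: (W₁..W₂)·(W₃..W₆) → 3553+1064+19·17·4 = 5909; k=3: (W₁..W₃)·(W₄..W₆) → 6336+512+19·16·4 = 8064; k=4: (W₁..W₄)·(W₅..W₆) → 7612+96+19·12·4 = 8620; k=5: (W₁..W₅)·(W₆..W₆) → 1720+0+19·2·4 = 1872.
Best split is after W₅, i.e. k = 5.

5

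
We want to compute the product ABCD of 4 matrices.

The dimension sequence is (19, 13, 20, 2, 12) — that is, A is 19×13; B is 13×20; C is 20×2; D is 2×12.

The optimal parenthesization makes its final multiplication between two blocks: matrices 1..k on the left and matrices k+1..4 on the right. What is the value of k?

3

Adjacent pairs: AB = 19·13·20 = 4940; BC = 13·20·2 = 520; CD = 20·2·12 = 480.
Length 3: A..C: k=1: 0+520+19·13·2=1014; k=2: 4940+0+19·20·2=5700 → min 1014 | B..D: k=2: 0+480+13·20·12=3600; k=3: 520+0+13·2·12=832 → min 832.
Top-level splits: k=1: (A..A)·(B..D) → 0+832+19·13·12 = 3796; k=2: (A..B)·(C..D) → 4940+480+19·20·12 = 9980; k=3: (A..C)·(D..D) → 1014+0+19·2·12 = 1470.
Best split is after C, i.e. k = 3.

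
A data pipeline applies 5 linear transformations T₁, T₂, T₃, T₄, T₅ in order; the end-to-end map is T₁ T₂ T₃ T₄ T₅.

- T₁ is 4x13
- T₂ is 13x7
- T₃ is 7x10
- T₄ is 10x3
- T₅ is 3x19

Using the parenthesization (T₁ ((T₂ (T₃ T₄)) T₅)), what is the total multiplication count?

2212

(T₃ T₄): 7×10 by 10×3 → 7×3, cost 7·10·3 = 210
(T₂ (T₃ T₄)): 13×7 by 7×3 → 13×3, cost 13·7·3 = 273; cumulative 483
((T₂ (T₃ T₄)) T₅): 13×3 by 3×19 → 13×19, cost 13·3·19 = 741; cumulative 1224
(T₁ ((T₂ (T₃ T₄)) T₅)): 4×13 by 13×19 → 4×19, cost 4·13·19 = 988; cumulative 2212
Total: 2212 scalar multiplications.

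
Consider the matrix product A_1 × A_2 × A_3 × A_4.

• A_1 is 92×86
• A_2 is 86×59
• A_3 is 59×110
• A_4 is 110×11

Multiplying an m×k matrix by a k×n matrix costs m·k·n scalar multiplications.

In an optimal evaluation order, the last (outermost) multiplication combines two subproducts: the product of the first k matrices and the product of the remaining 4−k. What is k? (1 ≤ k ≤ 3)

1

Adjacent pairs: A_1A_2 = 92·86·59 = 466808; A_2A_3 = 86·59·110 = 558140; A_3A_4 = 59·110·11 = 71390.
Length 3: A_1..A_3: k=1: 0+558140+92·86·110=1428460; k=2: 466808+0+92·59·110=1063888 → min 1063888 | A_2..A_4: k=2: 0+71390+86·59·11=127204; k=3: 558140+0+86·110·11=662200 → min 127204.
Top-level splits: k=1: (A_1..A_1)·(A_2..A_4) → 0+127204+92·86·11 = 214236; k=2: (A_1..A_2)·(A_3..A_4) → 466808+71390+92·59·11 = 597906; k=3: (A_1..A_3)·(A_4..A_4) → 1063888+0+92·110·11 = 1175208.
Best split is after A_1, i.e. k = 1.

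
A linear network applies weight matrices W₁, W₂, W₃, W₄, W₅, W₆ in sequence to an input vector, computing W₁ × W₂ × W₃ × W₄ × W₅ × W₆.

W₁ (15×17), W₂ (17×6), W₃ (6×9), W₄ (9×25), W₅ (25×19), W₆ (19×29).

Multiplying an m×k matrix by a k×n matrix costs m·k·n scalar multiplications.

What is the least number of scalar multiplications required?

11646

Adjacent pairs: W₁W₂ = 15·17·6 = 1530; W₂W₃ = 17·6·9 = 918; W₃W₄ = 6·9·25 = 1350; W₄W₅ = 9·25·19 = 4275; W₅W₆ = 25·19·29 = 13775.
Length 3: W₁..W₃: k=1: 0+918+15·17·9=3213; k=2: 1530+0+15·6·9=2340 → min 2340 | W₂..W₄: k=2: 0+1350+17·6·25=3900; k=3: 918+0+17·9·25=4743 → min 3900 | W₃..W₅: k=3: 0+4275+6·9·19=5301; k=4: 1350+0+6·25·19=4200 → min 4200 | W₄..W₆: k=4: 0+13775+9·25·29=20300; k=5: 4275+0+9·19·29=9234 → min 9234.
Length 4: W₁..W₄: k=1: 0+3900+15·17·25=10275; k=2: 1530+1350+15·6·25=5130; k=3: 2340+0+15·9·25=5715 → min 5130 | W₂..W₅: k=2: 0+4200+17·6·19=6138; k=3: 918+4275+17·9·19=8100; k=4: 3900+0+17·25·19=11975 → min 6138 | W₃..W₆: k=3: 0+9234+6·9·29=10800; k=4: 1350+13775+6·25·29=19475; k=5: 4200+0+6·19·29=7506 → min 7506.
Length 5: W₁..W₅: k=1: 0+6138+15·17·19=10983; k=2: 1530+4200+15·6·19=7440; k=3: 2340+4275+15·9·19=9180; k=4: 5130+0+15·25·19=12255 → min 7440 | W₂..W₆: k=2: 0+7506+17·6·29=10464; k=3: 918+9234+17·9·29=14589; k=4: 3900+13775+17·25·29=30000; k=5: 6138+0+17·19·29=15505 → min 10464.
Length 6: W₁..W₆: k=1: 0+10464+15·17·29=17859; k=2: 1530+7506+15·6·29=11646; k=3: 2340+9234+15·9·29=15489; k=4: 5130+13775+15·25·29=29780; k=5: 7440+0+15·19·29=15705 → min 11646.
Optimal order: ((W₁ × W₂) × (((W₃ × W₄) × W₅) × W₆)) with cost 11646.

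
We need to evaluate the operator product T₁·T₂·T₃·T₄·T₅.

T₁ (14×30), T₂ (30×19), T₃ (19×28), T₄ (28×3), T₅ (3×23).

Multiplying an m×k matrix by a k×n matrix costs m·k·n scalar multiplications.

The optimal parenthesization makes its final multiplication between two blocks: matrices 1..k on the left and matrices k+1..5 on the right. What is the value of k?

4

Adjacent pairs: T₁T₂ = 14·30·19 = 7980; T₂T₃ = 30·19·28 = 15960; T₃T₄ = 19·28·3 = 1596; T₄T₅ = 28·3·23 = 1932.
Length 3: T₁..T₃: k=1: 0+15960+14·30·28=27720; k=2: 7980+0+14·19·28=15428 → min 15428 | T₂..T₄: k=2: 0+1596+30·19·3=3306; k=3: 15960+0+30·28·3=18480 → min 3306 | T₃..T₅: k=3: 0+1932+19·28·23=14168; k=4: 1596+0+19·3·23=2907 → min 2907.
Length 4: T₁..T₄: k=1: 0+3306+14·30·3=4566; k=2: 7980+1596+14·19·3=10374; k=3: 15428+0+14·28·3=16604 → min 4566 | T₂..T₅: k=2: 0+2907+30·19·23=16017; k=3: 15960+1932+30·28·23=37212; k=4: 3306+0+30·3·23=5376 → min 5376.
Top-level splits: k=1: (T₁..T₁)·(T₂..T₅) → 0+5376+14·30·23 = 15036; k=2: (T₁..T₂)·(T₃..T₅) → 7980+2907+14·19·23 = 17005; k=3: (T₁..T₃)·(T₄..T₅) → 15428+1932+14·28·23 = 26376; k=4: (T₁..T₄)·(T₅..T₅) → 4566+0+14·3·23 = 5532.
Best split is after T₄, i.e. k = 4.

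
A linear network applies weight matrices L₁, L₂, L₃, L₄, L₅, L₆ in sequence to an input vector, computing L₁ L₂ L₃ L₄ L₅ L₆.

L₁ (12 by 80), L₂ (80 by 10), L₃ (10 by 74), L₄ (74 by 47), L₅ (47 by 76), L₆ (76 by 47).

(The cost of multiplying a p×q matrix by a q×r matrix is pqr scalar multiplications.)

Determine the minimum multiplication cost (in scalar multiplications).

121460

Adjacent pairs: L₁L₂ = 12·80·10 = 9600; L₂L₃ = 80·10·74 = 59200; L₃L₄ = 10·74·47 = 34780; L₄L₅ = 74·47·76 = 264328; L₅L₆ = 47·76·47 = 167884.
Length 3: L₁..L₃: k=1: 0+59200+12·80·74=130240; k=2: 9600+0+12·10·74=18480 → min 18480 | L₂..L₄: k=2: 0+34780+80·10·47=72380; k=3: 59200+0+80·74·47=337440 → min 72380 | L₃..L₅: k=3: 0+264328+10·74·76=320568; k=4: 34780+0+10·47·76=70500 → min 70500 | L₄..L₆: k=4: 0+167884+74·47·47=331350; k=5: 264328+0+74·76·47=528656 → min 331350.
Length 4: L₁..L₄: k=1: 0+72380+12·80·47=117500; k=2: 9600+34780+12·10·47=50020; k=3: 18480+0+12·74·47=60216 → min 50020 | L₂..L₅: k=2: 0+70500+80·10·76=131300; k=3: 59200+264328+80·74·76=773448; k=4: 72380+0+80·47·76=358140 → min 131300 | L₃..L₆: k=3: 0+331350+10·74·47=366130; k=4: 34780+167884+10·47·47=224754; k=5: 70500+0+10·76·47=106220 → min 106220.
Length 5: L₁..L₅: k=1: 0+131300+12·80·76=204260; k=2: 9600+70500+12·10·76=89220; k=3: 18480+264328+12·74·76=350296; k=4: 50020+0+12·47·76=92884 → min 89220 | L₂..L₆: k=2: 0+106220+80·10·47=143820; k=3: 59200+331350+80·74·47=668790; k=4: 72380+167884+80·47·47=416984; k=5: 131300+0+80·76·47=417060 → min 143820.
Length 6: L₁..L₆: k=1: 0+143820+12·80·47=188940; k=2: 9600+106220+12·10·47=121460; k=3: 18480+331350+12·74·47=391566; k=4: 50020+167884+12·47·47=244412; k=5: 89220+0+12·76·47=132084 → min 121460.
Optimal order: ((L₁ L₂) (((L₃ L₄) L₅) L₆)) with cost 121460.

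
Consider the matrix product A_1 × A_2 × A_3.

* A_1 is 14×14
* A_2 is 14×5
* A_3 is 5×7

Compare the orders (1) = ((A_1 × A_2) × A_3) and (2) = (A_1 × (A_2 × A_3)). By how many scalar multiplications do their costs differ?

392

Order (1) = ((A_1 × A_2) × A_3): (A_1 × A_2): 14×14 by 14×5 → 14×5, cost 14·14·5 = 980; ((A_1 × A_2) × A_3): 14×5 by 5×7 → 14×7, cost 14·5·7 = 490; cumulative 1470. Total 1470.
Order (2) = (A_1 × (A_2 × A_3)): (A_2 × A_3): 14×5 by 5×7 → 14×7, cost 14·5·7 = 490; (A_1 × (A_2 × A_3)): 14×14 by 14×7 → 14×7, cost 14·14·7 = 1372; cumulative 1862. Total 1862.
Difference: |1470 − 1862| = 392.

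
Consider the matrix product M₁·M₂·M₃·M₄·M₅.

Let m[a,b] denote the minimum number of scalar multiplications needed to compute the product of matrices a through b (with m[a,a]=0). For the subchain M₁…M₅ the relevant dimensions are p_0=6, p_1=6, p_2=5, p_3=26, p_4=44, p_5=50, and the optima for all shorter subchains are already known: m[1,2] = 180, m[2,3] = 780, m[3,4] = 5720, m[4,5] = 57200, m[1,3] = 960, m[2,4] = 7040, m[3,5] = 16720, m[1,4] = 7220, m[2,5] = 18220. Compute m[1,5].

m[1,5] = min over k∈[1,4] of m[1,k]+m[k+1,5]+p_{0}·p_k·p_{5}.
k=1: 0 + 18220 + 6·6·50 = 20020; k=2: 180 + 16720 + 6·5·50 = 18400; k=3: 960 + 57200 + 6·26·50 = 65960; k=4: 7220 + 0 + 6·44·50 = 20420.
Minimum: 18400 at k=2.

18400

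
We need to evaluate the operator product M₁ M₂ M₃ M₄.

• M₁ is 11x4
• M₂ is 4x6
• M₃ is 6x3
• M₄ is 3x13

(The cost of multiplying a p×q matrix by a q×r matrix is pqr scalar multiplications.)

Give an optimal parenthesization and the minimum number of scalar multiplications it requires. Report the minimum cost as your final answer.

Adjacent pairs: M₁M₂ = 11·4·6 = 264; M₂M₃ = 4·6·3 = 72; M₃M₄ = 6·3·13 = 234.
Length 3: M₁..M₃: k=1: 0+72+11·4·3=204; k=2: 264+0+11·6·3=462 → min 204 | M₂..M₄: k=2: 0+234+4·6·13=546; k=3: 72+0+4·3·13=228 → min 228.
Length 4: M₁..M₄: k=1: 0+228+11·4·13=800; k=2: 264+234+11·6·13=1356; k=3: 204+0+11·3·13=633 → min 633.
Optimal parenthesization: ((M₁ (M₂ M₃)) M₄) with cost 633.

633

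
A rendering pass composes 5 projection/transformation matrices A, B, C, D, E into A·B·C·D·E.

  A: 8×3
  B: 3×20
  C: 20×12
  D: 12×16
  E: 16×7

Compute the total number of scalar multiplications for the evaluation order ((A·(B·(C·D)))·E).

6080

(C·D): 20×12 by 12×16 → 20×16, cost 20·12·16 = 3840
(B·(C·D)): 3×20 by 20×16 → 3×16, cost 3·20·16 = 960; cumulative 4800
(A·(B·(C·D))): 8×3 by 3×16 → 8×16, cost 8·3·16 = 384; cumulative 5184
((A·(B·(C·D)))·E): 8×16 by 16×7 → 8×7, cost 8·16·7 = 896; cumulative 6080
Total: 6080 scalar multiplications.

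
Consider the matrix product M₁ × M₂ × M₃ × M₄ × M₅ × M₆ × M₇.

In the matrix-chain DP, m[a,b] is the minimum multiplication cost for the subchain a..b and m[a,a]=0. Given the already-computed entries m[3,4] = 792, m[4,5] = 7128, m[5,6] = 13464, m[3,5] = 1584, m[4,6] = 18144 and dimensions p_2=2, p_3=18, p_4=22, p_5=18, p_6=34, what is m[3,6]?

2808

m[3,6] = min over k∈[3,5] of m[3,k]+m[k+1,6]+p_{2}·p_k·p_{6}.
k=3: 0 + 18144 + 2·18·34 = 19368; k=4: 792 + 13464 + 2·22·34 = 15752; k=5: 1584 + 0 + 2·18·34 = 2808.
Minimum: 2808 at k=5.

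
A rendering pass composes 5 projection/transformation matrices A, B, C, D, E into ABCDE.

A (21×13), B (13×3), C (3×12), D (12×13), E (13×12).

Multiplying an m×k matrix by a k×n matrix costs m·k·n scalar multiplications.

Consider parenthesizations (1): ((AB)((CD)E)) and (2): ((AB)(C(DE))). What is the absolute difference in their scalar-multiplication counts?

1368

Order (1) = ((AB)((CD)E)): (AB): 21×13 by 13×3 → 21×3, cost 21·13·3 = 819; (CD): 3×12 by 12×13 → 3×13, cost 3·12·13 = 468; ((CD)E): 3×13 by 13×12 → 3×12, cost 3·13·12 = 468; cumulative 936; ((AB)((CD)E)): 21×3 by 3×12 → 21×12, cost 21·3·12 = 756; cumulative 2511. Total 2511.
Order (2) = ((AB)(C(DE))): (AB): 21×13 by 13×3 → 21×3, cost 21·13·3 = 819; (DE): 12×13 by 13×12 → 12×12, cost 12·13·12 = 1872; (C(DE)): 3×12 by 12×12 → 3×12, cost 3·12·12 = 432; cumulative 2304; ((AB)(C(DE))): 21×3 by 3×12 → 21×12, cost 21·3·12 = 756; cumulative 3879. Total 3879.
Difference: |2511 − 3879| = 1368.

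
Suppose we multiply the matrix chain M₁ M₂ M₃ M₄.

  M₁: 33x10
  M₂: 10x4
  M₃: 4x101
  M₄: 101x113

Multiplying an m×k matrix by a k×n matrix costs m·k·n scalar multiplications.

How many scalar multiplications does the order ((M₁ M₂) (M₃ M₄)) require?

61888

(M₁ M₂): 33×10 by 10×4 → 33×4, cost 33·10·4 = 1320
(M₃ M₄): 4×101 by 101×113 → 4×113, cost 4·101·113 = 45652
((M₁ M₂) (M₃ M₄)): 33×4 by 4×113 → 33×113, cost 33·4·113 = 14916; cumulative 61888
Total: 61888 scalar multiplications.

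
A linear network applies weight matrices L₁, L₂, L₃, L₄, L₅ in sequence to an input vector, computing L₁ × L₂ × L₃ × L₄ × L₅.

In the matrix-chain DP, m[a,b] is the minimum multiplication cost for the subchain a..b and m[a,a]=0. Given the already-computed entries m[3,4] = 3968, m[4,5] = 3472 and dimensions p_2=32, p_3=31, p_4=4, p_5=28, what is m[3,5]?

7552

m[3,5] = min over k∈[3,4] of m[3,k]+m[k+1,5]+p_{2}·p_k·p_{5}.
k=3: 0 + 3472 + 32·31·28 = 31248; k=4: 3968 + 0 + 32·4·28 = 7552.
Minimum: 7552 at k=4.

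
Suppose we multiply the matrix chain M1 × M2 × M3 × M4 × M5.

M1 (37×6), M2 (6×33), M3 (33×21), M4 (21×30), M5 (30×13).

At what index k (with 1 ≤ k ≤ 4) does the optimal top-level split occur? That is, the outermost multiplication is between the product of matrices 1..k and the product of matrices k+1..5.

1

Adjacent pairs: M1M2 = 37·6·33 = 7326; M2M3 = 6·33·21 = 4158; M3M4 = 33·21·30 = 20790; M4M5 = 21·30·13 = 8190.
Length 3: M1..M3: k=1: 0+4158+37·6·21=8820; k=2: 7326+0+37·33·21=32967 → min 8820 | M2..M4: k=2: 0+20790+6·33·30=26730; k=3: 4158+0+6·21·30=7938 → min 7938 | M3..M5: k=3: 0+8190+33·21·13=17199; k=4: 20790+0+33·30·13=33660 → min 17199.
Length 4: M1..M4: k=1: 0+7938+37·6·30=14598; k=2: 7326+20790+37·33·30=64746; k=3: 8820+0+37·21·30=32130 → min 14598 | M2..M5: k=2: 0+17199+6·33·13=19773; k=3: 4158+8190+6·21·13=13986; k=4: 7938+0+6·30·13=10278 → min 10278.
Top-level splits: k=1: (M1..M1)·(M2..M5) → 0+10278+37·6·13 = 13164; k=2: (M1..M2)·(M3..M5) → 7326+17199+37·33·13 = 40398; k=3: (M1..M3)·(M4..M5) → 8820+8190+37·21·13 = 27111; k=4: (M1..M4)·(M5..M5) → 14598+0+37·30·13 = 29028.
Best split is after M1, i.e. k = 1.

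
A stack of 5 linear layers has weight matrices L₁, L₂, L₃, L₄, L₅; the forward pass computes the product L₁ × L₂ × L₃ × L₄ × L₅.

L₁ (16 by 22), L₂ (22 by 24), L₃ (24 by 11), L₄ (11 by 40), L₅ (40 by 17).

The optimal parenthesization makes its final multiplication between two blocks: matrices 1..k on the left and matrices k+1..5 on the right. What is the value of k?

3

Adjacent pairs: L₁L₂ = 16·22·24 = 8448; L₂L₃ = 22·24·11 = 5808; L₃L₄ = 24·11·40 = 10560; L₄L₅ = 11·40·17 = 7480.
Length 3: L₁..L₃: k=1: 0+5808+16·22·11=9680; k=2: 8448+0+16·24·11=12672 → min 9680 | L₂..L₄: k=2: 0+10560+22·24·40=31680; k=3: 5808+0+22·11·40=15488 → min 15488 | L₃..L₅: k=3: 0+7480+24·11·17=11968; k=4: 10560+0+24·40·17=26880 → min 11968.
Length 4: L₁..L₄: k=1: 0+15488+16·22·40=29568; k=2: 8448+10560+16·24·40=34368; k=3: 9680+0+16·11·40=16720 → min 16720 | L₂..L₅: k=2: 0+11968+22·24·17=20944; k=3: 5808+7480+22·11·17=17402; k=4: 15488+0+22·40·17=30448 → min 17402.
Top-level splits: k=1: (L₁..L₁)·(L₂..L₅) → 0+17402+16·22·17 = 23386; k=2: (L₁..L₂)·(L₃..L₅) → 8448+11968+16·24·17 = 26944; k=3: (L₁..L₃)·(L₄..L₅) → 9680+7480+16·11·17 = 20152; k=4: (L₁..L₄)·(L₅..L₅) → 16720+0+16·40·17 = 27600.
Best split is after L₃, i.e. k = 3.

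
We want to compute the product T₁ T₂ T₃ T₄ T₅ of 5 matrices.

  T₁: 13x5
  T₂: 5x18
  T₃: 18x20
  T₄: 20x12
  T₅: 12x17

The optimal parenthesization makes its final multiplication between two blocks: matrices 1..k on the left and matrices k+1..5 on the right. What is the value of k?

1

Adjacent pairs: T₁T₂ = 13·5·18 = 1170; T₂T₃ = 5·18·20 = 1800; T₃T₄ = 18·20·12 = 4320; T₄T₅ = 20·12·17 = 4080.
Length 3: T₁..T₃: k=1: 0+1800+13·5·20=3100; k=2: 1170+0+13·18·20=5850 → min 3100 | T₂..T₄: k=2: 0+4320+5·18·12=5400; k=3: 1800+0+5·20·12=3000 → min 3000 | T₃..T₅: k=3: 0+4080+18·20·17=10200; k=4: 4320+0+18·12·17=7992 → min 7992.
Length 4: T₁..T₄: k=1: 0+3000+13·5·12=3780; k=2: 1170+4320+13·18·12=8298; k=3: 3100+0+13·20·12=6220 → min 3780 | T₂..T₅: k=2: 0+7992+5·18·17=9522; k=3: 1800+4080+5·20·17=7580; k=4: 3000+0+5·12·17=4020 → min 4020.
Top-level splits: k=1: (T₁..T₁)·(T₂..T₅) → 0+4020+13·5·17 = 5125; k=2: (T₁..T₂)·(T₃..T₅) → 1170+7992+13·18·17 = 13140; k=3: (T₁..T₃)·(T₄..T₅) → 3100+4080+13·20·17 = 11600; k=4: (T₁..T₄)·(T₅..T₅) → 3780+0+13·12·17 = 6432.
Best split is after T₁, i.e. k = 1.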